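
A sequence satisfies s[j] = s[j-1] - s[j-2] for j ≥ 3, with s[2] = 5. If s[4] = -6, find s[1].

6

Let s[1] = x.
s[3] = 5 - x
s[4] = -x
So -x = -6, giving x = 6.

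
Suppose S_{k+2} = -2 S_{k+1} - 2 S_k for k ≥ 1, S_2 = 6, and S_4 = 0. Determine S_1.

Let S_1 = y.
S_3 = -12 - 2y
S_4 = 12 + 4y
So 12 + 4y = 0, giving y = -3.

-3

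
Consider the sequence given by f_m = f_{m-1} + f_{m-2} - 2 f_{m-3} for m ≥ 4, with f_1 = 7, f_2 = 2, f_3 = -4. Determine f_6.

-32

f_4 = (-4) + 2 - 2·7 = -16
f_5 = (-16) + (-4) - 2·2 = -24
f_6 = (-24) + (-16) - 2·(-4) = -32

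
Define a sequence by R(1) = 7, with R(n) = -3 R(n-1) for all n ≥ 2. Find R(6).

R(2) = -3*7 = -21
R(3) = -3*(-21) = 63
R(4) = -3*63 = -189
R(5) = -3*(-189) = 567
R(6) = -3*567 = -1701

-1701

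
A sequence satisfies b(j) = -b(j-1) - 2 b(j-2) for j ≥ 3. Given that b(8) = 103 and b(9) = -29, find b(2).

Rearranging, b(j-2) = (b(j) + b(j-1)) / -2.
b(7) = (-29 + 103) / -2 = 74/-2 = -37
b(6) = (103 + (-37)) / -2 = 66/-2 = -33
b(5) = (-37 + (-33)) / -2 = -70/-2 = 35
b(4) = (-33 + 35) / -2 = 2/-2 = -1
b(3) = (35 + (-1)) / -2 = 34/-2 = -17
b(2) = (-1 + (-17)) / -2 = -18/-2 = 9

9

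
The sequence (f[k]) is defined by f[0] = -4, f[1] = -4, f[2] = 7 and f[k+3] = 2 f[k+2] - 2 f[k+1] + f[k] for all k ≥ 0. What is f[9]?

18

f[3] = 2*7 - 2*(-4) + (-4) = 18
f[4] = 2*18 - 2*7 + (-4) = 18
f[5] = 2*18 - 2*18 + 7 = 7
f[6] = 2*7 - 2*18 + 18 = -4
f[7] = 2*(-4) - 2*7 + 18 = -4
f[8] = 2*(-4) - 2*(-4) + 7 = 7
f[9] = 2*7 - 2*(-4) + (-4) = 18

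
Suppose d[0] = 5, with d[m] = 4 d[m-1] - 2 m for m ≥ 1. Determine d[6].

16844

d[1] = 4*5 - 2 = 18
d[2] = 4*18 - 4 = 68
d[3] = 4*68 - 6 = 266
d[4] = 4*266 - 8 = 1056
d[5] = 4*1056 - 10 = 4214
d[6] = 4*4214 - 12 = 16844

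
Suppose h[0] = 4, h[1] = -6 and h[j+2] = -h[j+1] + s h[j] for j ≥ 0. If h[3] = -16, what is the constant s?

1

h[2] = 6 + 4s
h[3] = -6 - 10s
So -6 - 10s = -16, giving s = 1.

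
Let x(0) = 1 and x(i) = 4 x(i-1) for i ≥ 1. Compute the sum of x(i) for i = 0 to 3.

85

x(1) = 4*1 = 4
x(2) = 4*4 = 16
x(3) = 4*16 = 64
Sum = 1 + 4 + 16 + 64 = 85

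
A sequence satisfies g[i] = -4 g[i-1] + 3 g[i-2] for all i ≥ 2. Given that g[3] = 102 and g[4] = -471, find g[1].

6

Rearranging, g[i-2] = (g[i] + 4 g[i-1]) / 3.
g[2] = (-471 + 4*102) / 3 = -63/3 = -21
g[1] = (102 + 4*(-21)) / 3 = 18/3 = 6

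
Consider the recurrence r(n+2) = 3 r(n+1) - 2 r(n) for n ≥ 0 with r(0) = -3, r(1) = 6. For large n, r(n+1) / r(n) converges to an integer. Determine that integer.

2

The characteristic equation is r^2 - 3r + 2 = 0, which factors as (r - 2)(r - 1) = 0.
So the roots are 2 and 1. Since |2| > |1| and the coefficient of 2^n is non-zero, the ratio tends to 2.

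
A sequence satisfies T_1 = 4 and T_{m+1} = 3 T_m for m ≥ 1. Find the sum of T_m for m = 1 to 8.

13120

T_2 = 3·4 = 12
T_3 = 3·12 = 36
T_4 = 3·36 = 108
T_5 = 3·108 = 324
T_6 = 3·324 = 972
T_7 = 3·972 = 2916
T_8 = 3·2916 = 8748
Sum = 4 + 12 + 36 + 108 + 324 + 972 + 2916 + 8748 = 13120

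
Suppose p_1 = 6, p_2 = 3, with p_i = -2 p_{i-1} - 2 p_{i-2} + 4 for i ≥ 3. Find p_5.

p_3 = -2*3 - 2*6 + 4 = -14
p_4 = -2*(-14) - 2*3 + 4 = 26
p_5 = -2*26 - 2*(-14) + 4 = -20

-20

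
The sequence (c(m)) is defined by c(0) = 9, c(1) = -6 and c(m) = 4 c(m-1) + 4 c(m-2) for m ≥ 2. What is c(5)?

c(2) = 4(-6) + 4(9) = 12
c(3) = 4(12) + 4(-6) = 24
c(4) = 4(24) + 4(12) = 144
c(5) = 4(144) + 4(24) = 672

672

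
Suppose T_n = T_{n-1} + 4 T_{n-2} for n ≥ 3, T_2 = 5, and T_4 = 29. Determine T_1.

Let T_1 = v.
T_3 = 5 + 4v
T_4 = 25 + 4v
So 25 + 4v = 29, giving v = 1.

1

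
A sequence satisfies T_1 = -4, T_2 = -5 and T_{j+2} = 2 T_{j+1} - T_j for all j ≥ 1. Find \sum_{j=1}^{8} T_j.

T_3 = 2*(-5) - (-4) = -6
T_4 = 2*(-6) - (-5) = -7
T_5 = 2*(-7) - (-6) = -8
T_6 = 2*(-8) - (-7) = -9
T_7 = 2*(-9) - (-8) = -10
T_8 = 2*(-10) - (-9) = -11
Sum = (-4) + (-5) + (-6) + (-7) + (-8) + (-9) + (-10) + (-11) = -60

-60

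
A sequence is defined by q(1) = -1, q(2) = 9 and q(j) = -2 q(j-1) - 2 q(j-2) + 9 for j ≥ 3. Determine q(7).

37

q(3) = -2(9) - 2(-1) + 9 = -7
q(4) = -2(-7) - 2(9) + 9 = 5
q(5) = -2(5) - 2(-7) + 9 = 13
q(6) = -2(13) - 2(5) + 9 = -27
q(7) = -2(-27) - 2(13) + 9 = 37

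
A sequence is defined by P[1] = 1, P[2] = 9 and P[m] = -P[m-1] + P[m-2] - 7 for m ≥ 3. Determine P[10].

369

P[3] = -9 + 1 - 7 = -15
P[4] = -(-15) + 9 - 7 = 17
P[5] = -17 + (-15) - 7 = -39
P[6] = -(-39) + 17 - 7 = 49
P[7] = -49 + (-39) - 7 = -95
P[8] = -(-95) + 49 - 7 = 137
P[9] = -137 + (-95) - 7 = -239
P[10] = -(-239) + 137 - 7 = 369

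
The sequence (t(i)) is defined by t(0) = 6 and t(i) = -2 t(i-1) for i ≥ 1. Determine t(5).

t(1) = -2·6 = -12
t(2) = -2·(-12) = 24
t(3) = -2·24 = -48
t(4) = -2·(-48) = 96
t(5) = -2·96 = -192

-192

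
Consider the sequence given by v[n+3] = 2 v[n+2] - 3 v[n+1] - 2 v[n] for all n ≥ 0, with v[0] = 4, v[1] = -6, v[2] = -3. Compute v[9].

v[3] = 2*(-3) - 3*(-6) - 2*4 = 4
v[4] = 2*4 - 3*(-3) - 2*(-6) = 29
v[5] = 2*29 - 3*4 - 2*(-3) = 52
v[6] = 2*52 - 3*29 - 2*4 = 9
v[7] = 2*9 - 3*52 - 2*29 = -196
v[8] = 2*(-196) - 3*9 - 2*52 = -523
v[9] = 2*(-523) - 3*(-196) - 2*9 = -476

-476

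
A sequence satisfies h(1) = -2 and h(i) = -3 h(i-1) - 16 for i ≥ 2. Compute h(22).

-20920706410

The fixed point is -16/(1 + 3) = -4, so h(i) + 4 = -3(h(i-1) + 4).
Hence h(i) = 2·(-3)^{i-1} - 4.
h(22) = 2·(-3)^{21} - 4 = 2·-10460353203 - 4 = -20920706410.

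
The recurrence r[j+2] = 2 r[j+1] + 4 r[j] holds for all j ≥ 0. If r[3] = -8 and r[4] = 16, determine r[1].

Rearranging, r[j-2] = (r[j] - 2 r[j-1]) / 4.
r[2] = (16 - 2·(-8)) / 4 = 32/4 = 8
r[1] = (-8 - 2·8) / 4 = -24/4 = -6

-6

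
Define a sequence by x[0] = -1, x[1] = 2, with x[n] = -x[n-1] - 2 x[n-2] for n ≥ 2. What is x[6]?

x[2] = -2 - 2·(-1) = 0
x[3] = -0 - 2·2 = -4
x[4] = -(-4) - 2·0 = 4
x[5] = -4 - 2·(-4) = 4
x[6] = -4 - 2·4 = -12

-12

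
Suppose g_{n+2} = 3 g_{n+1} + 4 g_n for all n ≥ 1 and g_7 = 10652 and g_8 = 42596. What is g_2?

Rearranging, g_{n-2} = (g_n - 3 g_{n-1}) / 4.
g_6 = (42596 - 3·10652) / 4 = 10640/4 = 2660
g_5 = (10652 - 3·2660) / 4 = 2672/4 = 668
g_4 = (2660 - 3·668) / 4 = 656/4 = 164
g_3 = (668 - 3·164) / 4 = 176/4 = 44
g_2 = (164 - 3·44) / 4 = 32/4 = 8

8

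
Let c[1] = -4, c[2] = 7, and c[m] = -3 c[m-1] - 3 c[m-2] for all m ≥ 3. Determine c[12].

1215

c[3] = -3(7) - 3(-4) = -9
c[4] = -3(-9) - 3(7) = 6
c[5] = -3(6) - 3(-9) = 9
c[6] = -3(9) - 3(6) = -45
c[7] = -3(-45) - 3(9) = 108
c[8] = -3(108) - 3(-45) = -189
c[9] = -3(-189) - 3(108) = 243
c[10] = -3(243) - 3(-189) = -162
c[11] = -3(-162) - 3(243) = -243
c[12] = -3(-243) - 3(-162) = 1215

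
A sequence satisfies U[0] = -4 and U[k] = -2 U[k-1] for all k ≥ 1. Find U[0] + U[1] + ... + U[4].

-44

U[1] = -2·(-4) = 8
U[2] = -2·8 = -16
U[3] = -2·(-16) = 32
U[4] = -2·32 = -64
Sum = (-4) + 8 + (-16) + 32 + (-64) = -44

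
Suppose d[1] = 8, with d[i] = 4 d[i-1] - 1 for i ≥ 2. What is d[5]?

1963

d[2] = 4(8) - 1 = 31
d[3] = 4(31) - 1 = 123
d[4] = 4(123) - 1 = 491
d[5] = 4(491) - 1 = 1963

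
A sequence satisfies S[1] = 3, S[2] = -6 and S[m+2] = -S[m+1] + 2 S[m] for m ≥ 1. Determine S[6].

S[3] = -(-6) + 2·3 = 12
S[4] = -12 + 2·(-6) = -24
S[5] = -(-24) + 2·12 = 48
S[6] = -48 + 2·(-24) = -96

-96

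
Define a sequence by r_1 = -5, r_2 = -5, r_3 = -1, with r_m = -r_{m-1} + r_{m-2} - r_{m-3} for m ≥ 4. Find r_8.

r_4 = -(-1) + (-5) - (-5) = 1
r_5 = -1 + (-1) - (-5) = 3
r_6 = -3 + 1 - (-1) = -1
r_7 = -(-1) + 3 - 1 = 3
r_8 = -3 + (-1) - 3 = -7

-7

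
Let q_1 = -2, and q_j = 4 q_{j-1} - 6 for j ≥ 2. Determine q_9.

q_2 = 4*(-2) - 6 = -14
q_3 = 4*(-14) - 6 = -62
q_4 = 4*(-62) - 6 = -254
q_5 = 4*(-254) - 6 = -1022
q_6 = 4*(-1022) - 6 = -4094
q_7 = 4*(-4094) - 6 = -16382
q_8 = 4*(-16382) - 6 = -65534
q_9 = 4*(-65534) - 6 = -262142

-262142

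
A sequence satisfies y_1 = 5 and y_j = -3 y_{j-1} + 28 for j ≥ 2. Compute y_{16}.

28697821

The fixed point is 28/(1 + 3) = 7, so y_j - 7 = -3(y_{j-1} - 7).
Hence y_j = -2·(-3)^{j-1} + 7.
y_{16} = -2·(-3)^{15} + 7 = -2·-14348907 + 7 = 28697821.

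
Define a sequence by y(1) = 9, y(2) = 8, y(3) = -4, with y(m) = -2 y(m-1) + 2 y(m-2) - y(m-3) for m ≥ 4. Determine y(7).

y(4) = -2*(-4) + 2*8 - 9 = 15
y(5) = -2*15 + 2*(-4) - 8 = -46
y(6) = -2*(-46) + 2*15 - (-4) = 126
y(7) = -2*126 + 2*(-46) - 15 = -359

-359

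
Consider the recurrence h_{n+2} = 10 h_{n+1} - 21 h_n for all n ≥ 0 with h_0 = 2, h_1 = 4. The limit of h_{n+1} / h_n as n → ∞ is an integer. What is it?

7

The characteristic equation is r^2 - 10r + 21 = 0, which factors as (r - 7)(r - 3) = 0.
So the roots are 7 and 3. Since |7| > |3| and the coefficient of 7^n is non-zero, the ratio tends to 7.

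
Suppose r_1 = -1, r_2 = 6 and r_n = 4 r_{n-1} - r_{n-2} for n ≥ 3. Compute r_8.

r_3 = 4·6 - (-1) = 25
r_4 = 4·25 - 6 = 94
r_5 = 4·94 - 25 = 351
r_6 = 4·351 - 94 = 1310
r_7 = 4·1310 - 351 = 4889
r_8 = 4·4889 - 1310 = 18246

18246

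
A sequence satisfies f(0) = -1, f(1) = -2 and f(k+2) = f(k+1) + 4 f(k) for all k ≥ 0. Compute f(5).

-94

f(2) = (-2) + 4(-1) = -6
f(3) = (-6) + 4(-2) = -14
f(4) = (-14) + 4(-6) = -38
f(5) = (-38) + 4(-14) = -94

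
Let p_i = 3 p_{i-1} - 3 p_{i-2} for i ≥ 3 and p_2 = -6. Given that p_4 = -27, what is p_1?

Let p_1 = w.
p_3 = -18 - 3w
p_4 = -36 - 9w
So -36 - 9w = -27, giving w = -1.

-1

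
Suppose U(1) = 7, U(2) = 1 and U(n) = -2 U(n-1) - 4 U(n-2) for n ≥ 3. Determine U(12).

U(3) = -2(1) - 4(7) = -30
U(4) = -2(-30) - 4(1) = 56
U(5) = -2(56) - 4(-30) = 8
U(6) = -2(8) - 4(56) = -240
U(7) = -2(-240) - 4(8) = 448
U(8) = -2(448) - 4(-240) = 64
U(9) = -2(64) - 4(448) = -1920
U(10) = -2(-1920) - 4(64) = 3584
U(11) = -2(3584) - 4(-1920) = 512
U(12) = -2(512) - 4(3584) = -15360

-15360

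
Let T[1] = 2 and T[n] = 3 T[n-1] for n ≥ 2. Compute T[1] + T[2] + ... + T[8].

T[2] = 3*2 = 6
T[3] = 3*6 = 18
T[4] = 3*18 = 54
T[5] = 3*54 = 162
T[6] = 3*162 = 486
T[7] = 3*486 = 1458
T[8] = 3*1458 = 4374
Sum = 2 + 6 + 18 + 54 + 162 + 486 + 1458 + 4374 = 6560

6560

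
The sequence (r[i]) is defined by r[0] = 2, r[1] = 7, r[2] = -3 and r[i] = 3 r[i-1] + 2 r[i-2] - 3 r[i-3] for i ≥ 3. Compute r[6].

-306

r[3] = 3*(-3) + 2*7 - 3*2 = -1
r[4] = 3*(-1) + 2*(-3) - 3*7 = -30
r[5] = 3*(-30) + 2*(-1) - 3*(-3) = -83
r[6] = 3*(-83) + 2*(-30) - 3*(-1) = -306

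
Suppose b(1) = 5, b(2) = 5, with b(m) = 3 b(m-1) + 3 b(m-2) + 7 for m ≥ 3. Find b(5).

517

b(3) = 3·5 + 3·5 + 7 = 37
b(4) = 3·37 + 3·5 + 7 = 133
b(5) = 3·133 + 3·37 + 7 = 517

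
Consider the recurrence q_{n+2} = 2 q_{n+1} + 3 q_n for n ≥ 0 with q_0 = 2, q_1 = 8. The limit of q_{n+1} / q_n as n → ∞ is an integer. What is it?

3

The characteristic equation is r^2 - 2r - 3 = 0, which factors as (r - 3)(r + 1) = 0.
So the roots are 3 and -1. Since |3| > |-1| and the coefficient of 3^n is non-zero, the ratio tends to 3.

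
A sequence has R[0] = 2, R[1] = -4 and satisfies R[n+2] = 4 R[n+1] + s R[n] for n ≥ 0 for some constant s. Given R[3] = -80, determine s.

-4

R[2] = -16 + 2s
R[3] = -64 + 4s
So -64 + 4s = -80, giving s = -4.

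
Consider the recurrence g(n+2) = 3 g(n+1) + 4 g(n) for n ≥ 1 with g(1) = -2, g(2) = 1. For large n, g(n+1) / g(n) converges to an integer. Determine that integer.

4

The characteristic equation is r^2 - 3r - 4 = 0, which factors as (r - 4)(r + 1) = 0.
So the roots are 4 and -1. Since |4| > |-1| and the coefficient of 4^n is non-zero, the ratio tends to 4.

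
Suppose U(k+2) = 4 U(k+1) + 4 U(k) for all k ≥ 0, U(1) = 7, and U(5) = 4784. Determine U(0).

Let U(0) = w.
U(2) = 28 + 4w
U(3) = 140 + 16w
U(4) = 672 + 80w
U(5) = 3248 + 384w
So 3248 + 384w = 4784, giving w = 4.

4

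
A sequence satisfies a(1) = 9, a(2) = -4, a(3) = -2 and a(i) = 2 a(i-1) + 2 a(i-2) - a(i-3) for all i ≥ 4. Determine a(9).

-2154

a(4) = 2*(-2) + 2*(-4) - 9 = -21
a(5) = 2*(-21) + 2*(-2) - (-4) = -42
a(6) = 2*(-42) + 2*(-21) - (-2) = -124
a(7) = 2*(-124) + 2*(-42) - (-21) = -311
a(8) = 2*(-311) + 2*(-124) - (-42) = -828
a(9) = 2*(-828) + 2*(-311) - (-124) = -2154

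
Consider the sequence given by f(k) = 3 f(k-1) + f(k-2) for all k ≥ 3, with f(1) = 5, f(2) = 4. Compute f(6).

601

f(3) = 3*4 + 5 = 17
f(4) = 3*17 + 4 = 55
f(5) = 3*55 + 17 = 182
f(6) = 3*182 + 55 = 601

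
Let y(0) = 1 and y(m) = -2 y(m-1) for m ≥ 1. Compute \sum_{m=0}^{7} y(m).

y(1) = -2·1 = -2
y(2) = -2·(-2) = 4
y(3) = -2·4 = -8
y(4) = -2·(-8) = 16
y(5) = -2·16 = -32
y(6) = -2·(-32) = 64
y(7) = -2·64 = -128
Sum = 1 + (-2) + 4 + (-8) + 16 + (-32) + 64 + (-128) = -85

-85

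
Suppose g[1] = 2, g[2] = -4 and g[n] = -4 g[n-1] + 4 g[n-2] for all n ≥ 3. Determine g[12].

g[3] = -4*(-4) + 4*2 = 24
g[4] = -4*24 + 4*(-4) = -112
g[5] = -4*(-112) + 4*24 = 544
g[6] = -4*544 + 4*(-112) = -2624
g[7] = -4*(-2624) + 4*544 = 12672
g[8] = -4*12672 + 4*(-2624) = -61184
g[9] = -4*(-61184) + 4*12672 = 295424
g[10] = -4*295424 + 4*(-61184) = -1426432
g[11] = -4*(-1426432) + 4*295424 = 6887424
g[12] = -4*6887424 + 4*(-1426432) = -33255424

-33255424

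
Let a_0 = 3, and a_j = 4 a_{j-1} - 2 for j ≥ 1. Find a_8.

152918

a_1 = 4·3 - 2 = 10
a_2 = 4·10 - 2 = 38
a_3 = 4·38 - 2 = 150
a_4 = 4·150 - 2 = 598
a_5 = 4·598 - 2 = 2390
a_6 = 4·2390 - 2 = 9558
a_7 = 4·9558 - 2 = 38230
a_8 = 4·38230 - 2 = 152918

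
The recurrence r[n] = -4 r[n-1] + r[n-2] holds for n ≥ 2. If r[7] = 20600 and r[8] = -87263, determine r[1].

Rearranging, r[n-2] = r[n] + 4 r[n-1].
r[6] = -87263 + 4*20600 = -4863
r[5] = 20600 + 4*(-4863) = 1148
r[4] = -4863 + 4*1148 = -271
r[3] = 1148 + 4*(-271) = 64
r[2] = -271 + 4*64 = -15
r[1] = 64 + 4*(-15) = 4

4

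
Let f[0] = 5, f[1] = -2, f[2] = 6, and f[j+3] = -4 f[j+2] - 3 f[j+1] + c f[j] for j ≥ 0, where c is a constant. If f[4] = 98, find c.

f[3] = -18 + 5c
f[4] = 54 - 22c
So 54 - 22c = 98, giving c = -2.

-2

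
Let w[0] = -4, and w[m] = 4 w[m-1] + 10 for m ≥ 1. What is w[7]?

-10926

w[1] = 4*(-4) + 10 = -6
w[2] = 4*(-6) + 10 = -14
w[3] = 4*(-14) + 10 = -46
w[4] = 4*(-46) + 10 = -174
w[5] = 4*(-174) + 10 = -686
w[6] = 4*(-686) + 10 = -2734
w[7] = 4*(-2734) + 10 = -10926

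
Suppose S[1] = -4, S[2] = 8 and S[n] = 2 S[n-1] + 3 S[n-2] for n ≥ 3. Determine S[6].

248

S[3] = 2·8 + 3·(-4) = 4
S[4] = 2·4 + 3·8 = 32
S[5] = 2·32 + 3·4 = 76
S[6] = 2·76 + 3·32 = 248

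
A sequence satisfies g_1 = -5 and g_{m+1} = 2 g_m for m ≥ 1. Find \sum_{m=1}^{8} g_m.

g_2 = 2·(-5) = -10
g_3 = 2·(-10) = -20
g_4 = 2·(-20) = -40
g_5 = 2·(-40) = -80
g_6 = 2·(-80) = -160
g_7 = 2·(-160) = -320
g_8 = 2·(-320) = -640
Sum = (-5) + (-10) + (-20) + (-40) + (-80) + (-160) + (-320) + (-640) = -1275

-1275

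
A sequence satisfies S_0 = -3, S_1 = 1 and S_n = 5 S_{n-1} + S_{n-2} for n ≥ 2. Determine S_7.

7981

S_2 = 5·1 + (-3) = 2
S_3 = 5·2 + 1 = 11
S_4 = 5·11 + 2 = 57
S_5 = 5·57 + 11 = 296
S_6 = 5·296 + 57 = 1537
S_7 = 5·1537 + 296 = 7981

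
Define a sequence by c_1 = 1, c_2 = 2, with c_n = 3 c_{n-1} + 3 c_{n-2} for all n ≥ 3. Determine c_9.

26001

c_3 = 3*2 + 3*1 = 9
c_4 = 3*9 + 3*2 = 33
c_5 = 3*33 + 3*9 = 126
c_6 = 3*126 + 3*33 = 477
c_7 = 3*477 + 3*126 = 1809
c_8 = 3*1809 + 3*477 = 6858
c_9 = 3*6858 + 3*1809 = 26001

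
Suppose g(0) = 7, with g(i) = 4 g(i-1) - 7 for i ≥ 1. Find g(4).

1197

g(1) = 4·7 - 7 = 21
g(2) = 4·21 - 7 = 77
g(3) = 4·77 - 7 = 301
g(4) = 4·301 - 7 = 1197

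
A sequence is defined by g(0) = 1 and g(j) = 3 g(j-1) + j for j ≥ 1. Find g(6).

g(1) = 3*1 + 1 = 4
g(2) = 3*4 + 2 = 14
g(3) = 3*14 + 3 = 45
g(4) = 3*45 + 4 = 139
g(5) = 3*139 + 5 = 422
g(6) = 3*422 + 6 = 1272

1272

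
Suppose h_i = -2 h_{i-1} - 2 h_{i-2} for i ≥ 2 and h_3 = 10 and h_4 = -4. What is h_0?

1

Rearranging, h_{i-2} = (h_i + 2 h_{i-1}) / -2.
h_2 = (-4 + 2·10) / -2 = 16/-2 = -8
h_1 = (10 + 2·(-8)) / -2 = -6/-2 = 3
h_0 = (-8 + 2·3) / -2 = -2/-2 = 1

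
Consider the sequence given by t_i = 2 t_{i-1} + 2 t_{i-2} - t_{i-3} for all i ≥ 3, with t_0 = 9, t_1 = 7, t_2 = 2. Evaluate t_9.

t_3 = 2(2) + 2(7) - 9 = 9
t_4 = 2(9) + 2(2) - 7 = 15
t_5 = 2(15) + 2(9) - 2 = 46
t_6 = 2(46) + 2(15) - 9 = 113
t_7 = 2(113) + 2(46) - 15 = 303
t_8 = 2(303) + 2(113) - 46 = 786
t_9 = 2(786) + 2(303) - 113 = 2065

2065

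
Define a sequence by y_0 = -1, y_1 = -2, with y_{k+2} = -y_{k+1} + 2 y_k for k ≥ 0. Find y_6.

y_2 = -(-2) + 2*(-1) = 0
y_3 = -0 + 2*(-2) = -4
y_4 = -(-4) + 2*0 = 4
y_5 = -4 + 2*(-4) = -12
y_6 = -(-12) + 2*4 = 20

20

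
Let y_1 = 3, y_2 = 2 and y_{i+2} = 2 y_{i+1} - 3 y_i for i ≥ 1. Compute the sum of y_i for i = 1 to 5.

y_3 = 2*2 - 3*3 = -5
y_4 = 2*(-5) - 3*2 = -16
y_5 = 2*(-16) - 3*(-5) = -17
Sum = 3 + 2 + (-5) + (-16) + (-17) = -33

-33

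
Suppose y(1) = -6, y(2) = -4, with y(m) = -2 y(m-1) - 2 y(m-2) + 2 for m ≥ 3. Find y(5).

y(3) = -2(-4) - 2(-6) + 2 = 22
y(4) = -2(22) - 2(-4) + 2 = -34
y(5) = -2(-34) - 2(22) + 2 = 26

26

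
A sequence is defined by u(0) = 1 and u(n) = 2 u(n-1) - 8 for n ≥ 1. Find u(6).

u(1) = 2·1 - 8 = -6
u(2) = 2·(-6) - 8 = -20
u(3) = 2·(-20) - 8 = -48
u(4) = 2·(-48) - 8 = -104
u(5) = 2·(-104) - 8 = -216
u(6) = 2·(-216) - 8 = -440

-440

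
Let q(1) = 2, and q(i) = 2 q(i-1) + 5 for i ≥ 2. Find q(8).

891

q(2) = 2·2 + 5 = 9
q(3) = 2·9 + 5 = 23
q(4) = 2·23 + 5 = 51
q(5) = 2·51 + 5 = 107
q(6) = 2·107 + 5 = 219
q(7) = 2·219 + 5 = 443
q(8) = 2·443 + 5 = 891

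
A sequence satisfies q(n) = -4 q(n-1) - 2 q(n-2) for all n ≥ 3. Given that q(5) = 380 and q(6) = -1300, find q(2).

Rearranging, q(n-2) = (q(n) + 4 q(n-1)) / -2.
q(4) = (-1300 + 4*380) / -2 = 220/-2 = -110
q(3) = (380 + 4*(-110)) / -2 = -60/-2 = 30
q(2) = (-110 + 4*30) / -2 = 10/-2 = -5

-5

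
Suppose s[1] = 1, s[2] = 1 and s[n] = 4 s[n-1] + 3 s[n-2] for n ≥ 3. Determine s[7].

s[3] = 4·1 + 3·1 = 7
s[4] = 4·7 + 3·1 = 31
s[5] = 4·31 + 3·7 = 145
s[6] = 4·145 + 3·31 = 673
s[7] = 4·673 + 3·145 = 3127

3127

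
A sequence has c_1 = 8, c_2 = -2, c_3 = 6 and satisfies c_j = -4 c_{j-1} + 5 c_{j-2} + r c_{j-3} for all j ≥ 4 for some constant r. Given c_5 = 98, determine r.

2

c_4 = -34 + 8r
c_5 = 166 - 34r
So 166 - 34r = 98, giving r = 2.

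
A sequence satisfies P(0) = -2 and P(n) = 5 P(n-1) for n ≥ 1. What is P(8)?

P(1) = 5(-2) = -10
P(2) = 5(-10) = -50
P(3) = 5(-50) = -250
P(4) = 5(-250) = -1250
P(5) = 5(-1250) = -6250
P(6) = 5(-6250) = -31250
P(7) = 5(-31250) = -156250
P(8) = 5(-156250) = -781250

-781250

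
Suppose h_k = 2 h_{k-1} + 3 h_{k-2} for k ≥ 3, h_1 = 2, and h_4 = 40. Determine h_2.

4

Let h_2 = v.
h_3 = 6 + 2v
h_4 = 12 + 7v
So 12 + 7v = 40, giving v = 4.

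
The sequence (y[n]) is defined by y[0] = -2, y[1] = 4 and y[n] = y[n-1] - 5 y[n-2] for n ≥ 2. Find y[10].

y[2] = 4 - 5(-2) = 14
y[3] = 14 - 5(4) = -6
y[4] = (-6) - 5(14) = -76
y[5] = (-76) - 5(-6) = -46
y[6] = (-46) - 5(-76) = 334
y[7] = 334 - 5(-46) = 564
y[8] = 564 - 5(334) = -1106
y[9] = (-1106) - 5(564) = -3926
y[10] = (-3926) - 5(-1106) = 1604

1604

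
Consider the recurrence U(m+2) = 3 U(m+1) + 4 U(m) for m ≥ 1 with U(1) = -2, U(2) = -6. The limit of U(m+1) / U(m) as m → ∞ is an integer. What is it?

The characteristic equation is r^2 - 3r - 4 = 0, which factors as (r - 4)(r + 1) = 0.
So the roots are 4 and -1. Since |4| > |-1| and the coefficient of 4^m is non-zero, the ratio tends to 4.

4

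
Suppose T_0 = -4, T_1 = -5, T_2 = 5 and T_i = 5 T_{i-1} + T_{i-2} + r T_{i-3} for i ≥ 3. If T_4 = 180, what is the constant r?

T_3 = 20 - 4r
T_4 = 105 - 25r
So 105 - 25r = 180, giving r = -3.

-3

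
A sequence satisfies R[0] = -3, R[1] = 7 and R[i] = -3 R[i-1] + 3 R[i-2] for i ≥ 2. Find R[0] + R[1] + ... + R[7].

18220

R[2] = -3·7 + 3·(-3) = -30
R[3] = -3·(-30) + 3·7 = 111
R[4] = -3·111 + 3·(-30) = -423
R[5] = -3·(-423) + 3·111 = 1602
R[6] = -3·1602 + 3·(-423) = -6075
R[7] = -3·(-6075) + 3·1602 = 23031
Sum = (-3) + 7 + (-30) + 111 + (-423) + 1602 + (-6075) + 23031 = 18220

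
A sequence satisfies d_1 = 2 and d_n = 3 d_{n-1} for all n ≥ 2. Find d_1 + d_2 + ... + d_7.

d_2 = 3*2 = 6
d_3 = 3*6 = 18
d_4 = 3*18 = 54
d_5 = 3*54 = 162
d_6 = 3*162 = 486
d_7 = 3*486 = 1458
Sum = 2 + 6 + 18 + 54 + 162 + 486 + 1458 = 2186

2186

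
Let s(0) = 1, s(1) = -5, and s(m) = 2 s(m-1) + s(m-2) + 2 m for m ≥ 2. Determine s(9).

s(2) = 2*(-5) + 1 + 4 = -5
s(3) = 2*(-5) + (-5) + 6 = -9
s(4) = 2*(-9) + (-5) + 8 = -15
s(5) = 2*(-15) + (-9) + 10 = -29
s(6) = 2*(-29) + (-15) + 12 = -61
s(7) = 2*(-61) + (-29) + 14 = -137
s(8) = 2*(-137) + (-61) + 16 = -319
s(9) = 2*(-319) + (-137) + 18 = -757

-757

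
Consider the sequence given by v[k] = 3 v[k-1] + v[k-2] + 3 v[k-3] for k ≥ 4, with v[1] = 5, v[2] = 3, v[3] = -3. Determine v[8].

v[4] = 3*(-3) + 3 + 3*5 = 9
v[5] = 3*9 + (-3) + 3*3 = 33
v[6] = 3*33 + 9 + 3*(-3) = 99
v[7] = 3*99 + 33 + 3*9 = 357
v[8] = 3*357 + 99 + 3*33 = 1269

1269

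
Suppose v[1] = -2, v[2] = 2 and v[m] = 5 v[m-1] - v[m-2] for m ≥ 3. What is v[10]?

v[3] = 5·2 - (-2) = 12
v[4] = 5·12 - 2 = 58
v[5] = 5·58 - 12 = 278
v[6] = 5·278 - 58 = 1332
v[7] = 5·1332 - 278 = 6382
v[8] = 5·6382 - 1332 = 30578
v[9] = 5·30578 - 6382 = 146508
v[10] = 5·146508 - 30578 = 701962

701962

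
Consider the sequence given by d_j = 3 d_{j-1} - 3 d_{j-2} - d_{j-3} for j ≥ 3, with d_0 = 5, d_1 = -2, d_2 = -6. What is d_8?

465

d_3 = 3·(-6) - 3·(-2) - 5 = -17
d_4 = 3·(-17) - 3·(-6) - (-2) = -31
d_5 = 3·(-31) - 3·(-17) - (-6) = -36
d_6 = 3·(-36) - 3·(-31) - (-17) = 2
d_7 = 3·2 - 3·(-36) - (-31) = 145
d_8 = 3·145 - 3·2 - (-36) = 465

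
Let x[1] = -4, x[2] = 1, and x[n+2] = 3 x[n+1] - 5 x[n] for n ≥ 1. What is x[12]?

34039

x[3] = 3*1 - 5*(-4) = 23
x[4] = 3*23 - 5*1 = 64
x[5] = 3*64 - 5*23 = 77
x[6] = 3*77 - 5*64 = -89
x[7] = 3*(-89) - 5*77 = -652
x[8] = 3*(-652) - 5*(-89) = -1511
x[9] = 3*(-1511) - 5*(-652) = -1273
x[10] = 3*(-1273) - 5*(-1511) = 3736
x[11] = 3*3736 - 5*(-1273) = 17573
x[12] = 3*17573 - 5*3736 = 34039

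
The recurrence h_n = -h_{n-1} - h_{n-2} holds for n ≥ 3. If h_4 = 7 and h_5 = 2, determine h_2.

2

Rearranging, h_{n-2} = -(h_n + h_{n-1}).
h_3 = -(2 + 7) = -9
h_2 = -(7 + (-9)) = 2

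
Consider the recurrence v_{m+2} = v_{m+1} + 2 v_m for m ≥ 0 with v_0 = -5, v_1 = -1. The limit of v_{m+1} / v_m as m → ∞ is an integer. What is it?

2

The characteristic equation is r^2 - r - 2 = 0, which factors as (r - 2)(r + 1) = 0.
So the roots are 2 and -1. Since |2| > |-1| and the coefficient of 2^m is non-zero, the ratio tends to 2.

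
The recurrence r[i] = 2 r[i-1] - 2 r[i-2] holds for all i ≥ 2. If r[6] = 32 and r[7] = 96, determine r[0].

8

Rearranging, r[i-2] = (r[i] - 2 r[i-1]) / -2.
r[5] = (96 - 2*32) / -2 = 32/-2 = -16
r[4] = (32 - 2*(-16)) / -2 = 64/-2 = -32
r[3] = (-16 - 2*(-32)) / -2 = 48/-2 = -24
r[2] = (-32 - 2*(-24)) / -2 = 16/-2 = -8
r[1] = (-24 - 2*(-8)) / -2 = -8/-2 = 4
r[0] = (-8 - 2*4) / -2 = -16/-2 = 8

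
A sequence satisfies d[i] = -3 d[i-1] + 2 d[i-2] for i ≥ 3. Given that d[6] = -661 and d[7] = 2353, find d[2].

Rearranging, d[i-2] = (d[i] + 3 d[i-1]) / 2.
d[5] = (2353 + 3·(-661)) / 2 = 370/2 = 185
d[4] = (-661 + 3·185) / 2 = -106/2 = -53
d[3] = (185 + 3·(-53)) / 2 = 26/2 = 13
d[2] = (-53 + 3·13) / 2 = -14/2 = -7

-7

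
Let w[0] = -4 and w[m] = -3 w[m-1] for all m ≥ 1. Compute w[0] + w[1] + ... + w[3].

w[1] = -3·(-4) = 12
w[2] = -3·12 = -36
w[3] = -3·(-36) = 108
Sum = (-4) + 12 + (-36) + 108 = 80

80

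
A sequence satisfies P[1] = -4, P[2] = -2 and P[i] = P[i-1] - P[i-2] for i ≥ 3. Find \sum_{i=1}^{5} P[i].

2

P[3] = (-2) - (-4) = 2
P[4] = 2 - (-2) = 4
P[5] = 4 - 2 = 2
Sum = (-4) + (-2) + 2 + 4 + 2 = 2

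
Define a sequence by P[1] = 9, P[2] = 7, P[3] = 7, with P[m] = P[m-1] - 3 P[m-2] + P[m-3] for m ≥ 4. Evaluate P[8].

P[4] = 7 - 3*7 + 9 = -5
P[5] = (-5) - 3*7 + 7 = -19
P[6] = (-19) - 3*(-5) + 7 = 3
P[7] = 3 - 3*(-19) + (-5) = 55
P[8] = 55 - 3*3 + (-19) = 27

27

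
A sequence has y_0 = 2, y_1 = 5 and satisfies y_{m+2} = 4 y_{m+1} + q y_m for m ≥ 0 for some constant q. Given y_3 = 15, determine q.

-5

y_2 = 20 + 2q
y_3 = 80 + 13q
So 80 + 13q = 15, giving q = -5.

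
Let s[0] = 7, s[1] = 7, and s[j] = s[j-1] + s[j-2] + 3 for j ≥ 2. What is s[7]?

207

s[2] = 7 + 7 + 3 = 17
s[3] = 17 + 7 + 3 = 27
s[4] = 27 + 17 + 3 = 47
s[5] = 47 + 27 + 3 = 77
s[6] = 77 + 47 + 3 = 127
s[7] = 127 + 77 + 3 = 207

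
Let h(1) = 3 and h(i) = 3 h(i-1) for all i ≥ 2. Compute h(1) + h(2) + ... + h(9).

h(2) = 3(3) = 9
h(3) = 3(9) = 27
h(4) = 3(27) = 81
h(5) = 3(81) = 243
h(6) = 3(243) = 729
h(7) = 3(729) = 2187
h(8) = 3(2187) = 6561
h(9) = 3(6561) = 19683
Sum = 3 + 9 + 27 + 81 + 243 + 729 + 2187 + 6561 + 19683 = 29523

29523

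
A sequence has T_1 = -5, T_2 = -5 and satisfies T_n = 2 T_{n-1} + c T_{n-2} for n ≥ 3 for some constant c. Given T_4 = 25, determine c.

T_3 = -10 - 5c
T_4 = -20 - 15c
So -20 - 15c = 25, giving c = -3.

-3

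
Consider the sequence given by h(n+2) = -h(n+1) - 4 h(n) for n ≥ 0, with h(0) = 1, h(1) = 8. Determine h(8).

900

h(2) = -8 - 4*1 = -12
h(3) = -(-12) - 4*8 = -20
h(4) = -(-20) - 4*(-12) = 68
h(5) = -68 - 4*(-20) = 12
h(6) = -12 - 4*68 = -284
h(7) = -(-284) - 4*12 = 236
h(8) = -236 - 4*(-284) = 900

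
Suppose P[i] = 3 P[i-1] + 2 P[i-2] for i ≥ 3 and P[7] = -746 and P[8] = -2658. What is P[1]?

Rearranging, P[i-2] = (P[i] - 3 P[i-1]) / 2.
P[6] = (-2658 - 3(-746)) / 2 = -420/2 = -210
P[5] = (-746 - 3(-210)) / 2 = -116/2 = -58
P[4] = (-210 - 3(-58)) / 2 = -36/2 = -18
P[3] = (-58 - 3(-18)) / 2 = -4/2 = -2
P[2] = (-18 - 3(-2)) / 2 = -12/2 = -6
P[1] = (-2 - 3(-6)) / 2 = 16/2 = 8

8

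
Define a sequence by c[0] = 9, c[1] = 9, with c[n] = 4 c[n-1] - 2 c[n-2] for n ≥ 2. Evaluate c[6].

c[2] = 4(9) - 2(9) = 18
c[3] = 4(18) - 2(9) = 54
c[4] = 4(54) - 2(18) = 180
c[5] = 4(180) - 2(54) = 612
c[6] = 4(612) - 2(180) = 2088

2088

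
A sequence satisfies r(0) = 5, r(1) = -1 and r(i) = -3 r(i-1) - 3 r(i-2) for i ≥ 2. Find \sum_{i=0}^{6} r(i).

r(2) = -3*(-1) - 3*5 = -12
r(3) = -3*(-12) - 3*(-1) = 39
r(4) = -3*39 - 3*(-12) = -81
r(5) = -3*(-81) - 3*39 = 126
r(6) = -3*126 - 3*(-81) = -135
Sum = 5 + (-1) + (-12) + 39 + (-81) + 126 + (-135) = -59

-59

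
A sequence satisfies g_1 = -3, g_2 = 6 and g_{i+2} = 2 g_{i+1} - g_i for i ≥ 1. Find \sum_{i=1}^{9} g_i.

297

g_3 = 2·6 - (-3) = 15
g_4 = 2·15 - 6 = 24
g_5 = 2·24 - 15 = 33
g_6 = 2·33 - 24 = 42
g_7 = 2·42 - 33 = 51
g_8 = 2·51 - 42 = 60
g_9 = 2·60 - 51 = 69
Sum = (-3) + 6 + 15 + 24 + 33 + 42 + 51 + 60 + 69 = 297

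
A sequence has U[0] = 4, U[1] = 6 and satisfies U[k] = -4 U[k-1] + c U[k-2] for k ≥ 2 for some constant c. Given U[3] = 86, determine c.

1

U[2] = -24 + 4c
U[3] = 96 - 10c
So 96 - 10c = 86, giving c = 1.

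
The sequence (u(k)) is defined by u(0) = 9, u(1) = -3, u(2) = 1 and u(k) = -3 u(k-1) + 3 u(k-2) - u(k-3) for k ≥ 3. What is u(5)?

-271

u(3) = -3*1 + 3*(-3) - 9 = -21
u(4) = -3*(-21) + 3*1 - (-3) = 69
u(5) = -3*69 + 3*(-21) - 1 = -271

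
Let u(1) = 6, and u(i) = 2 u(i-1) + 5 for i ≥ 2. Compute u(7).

u(2) = 2*6 + 5 = 17
u(3) = 2*17 + 5 = 39
u(4) = 2*39 + 5 = 83
u(5) = 2*83 + 5 = 171
u(6) = 2*171 + 5 = 347
u(7) = 2*347 + 5 = 699

699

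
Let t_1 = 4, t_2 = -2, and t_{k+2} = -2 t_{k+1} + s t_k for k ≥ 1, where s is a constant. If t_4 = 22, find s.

-3

t_3 = 4 + 4s
t_4 = -8 - 10s
So -8 - 10s = 22, giving s = -3.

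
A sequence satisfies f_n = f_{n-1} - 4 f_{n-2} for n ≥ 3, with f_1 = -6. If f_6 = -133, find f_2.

Let f_2 = v.
f_3 = 24 + v
f_4 = 24 - 3v
f_5 = -72 - 7v
f_6 = -168 + 5v
So -168 + 5v = -133, giving v = 7.

7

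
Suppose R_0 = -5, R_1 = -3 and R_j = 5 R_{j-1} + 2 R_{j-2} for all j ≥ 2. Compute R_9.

R_2 = 5(-3) + 2(-5) = -25
R_3 = 5(-25) + 2(-3) = -131
R_4 = 5(-131) + 2(-25) = -705
R_5 = 5(-705) + 2(-131) = -3787
R_6 = 5(-3787) + 2(-705) = -20345
R_7 = 5(-20345) + 2(-3787) = -109299
R_8 = 5(-109299) + 2(-20345) = -587185
R_9 = 5(-587185) + 2(-109299) = -3154523

-3154523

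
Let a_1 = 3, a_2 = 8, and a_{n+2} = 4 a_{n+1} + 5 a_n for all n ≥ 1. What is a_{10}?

a_3 = 4·8 + 5·3 = 47
a_4 = 4·47 + 5·8 = 228
a_5 = 4·228 + 5·47 = 1147
a_6 = 4·1147 + 5·228 = 5728
a_7 = 4·5728 + 5·1147 = 28647
a_8 = 4·28647 + 5·5728 = 143228
a_9 = 4·143228 + 5·28647 = 716147
a_{10} = 4·716147 + 5·143228 = 3580728

3580728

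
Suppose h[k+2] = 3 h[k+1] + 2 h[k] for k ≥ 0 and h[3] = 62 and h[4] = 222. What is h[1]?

Rearranging, h[k-2] = (h[k] - 3 h[k-1]) / 2.
h[2] = (222 - 3(62)) / 2 = 36/2 = 18
h[1] = (62 - 3(18)) / 2 = 8/2 = 4

4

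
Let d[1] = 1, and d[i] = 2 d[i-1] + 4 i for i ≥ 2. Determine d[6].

d[2] = 2*1 + 8 = 10
d[3] = 2*10 + 12 = 32
d[4] = 2*32 + 16 = 80
d[5] = 2*80 + 20 = 180
d[6] = 2*180 + 24 = 384

384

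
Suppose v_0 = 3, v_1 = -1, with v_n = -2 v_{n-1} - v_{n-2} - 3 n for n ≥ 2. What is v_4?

-17

v_2 = -2*(-1) - 3 - 6 = -7
v_3 = -2*(-7) - (-1) - 9 = 6
v_4 = -2*6 - (-7) - 12 = -17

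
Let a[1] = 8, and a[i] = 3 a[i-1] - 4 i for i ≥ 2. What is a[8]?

a[2] = 3·8 - 8 = 16
a[3] = 3·16 - 12 = 36
a[4] = 3·36 - 16 = 92
a[5] = 3·92 - 20 = 256
a[6] = 3·256 - 24 = 744
a[7] = 3·744 - 28 = 2204
a[8] = 3·2204 - 32 = 6580

6580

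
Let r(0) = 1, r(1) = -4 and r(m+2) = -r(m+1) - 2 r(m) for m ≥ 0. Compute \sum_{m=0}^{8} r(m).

-29

r(2) = -(-4) - 2·1 = 2
r(3) = -2 - 2·(-4) = 6
r(4) = -6 - 2·2 = -10
r(5) = -(-10) - 2·6 = -2
r(6) = -(-2) - 2·(-10) = 22
r(7) = -22 - 2·(-2) = -18
r(8) = -(-18) - 2·22 = -26
Sum = 1 + (-4) + 2 + 6 + (-10) + (-2) + 22 + (-18) + (-26) = -29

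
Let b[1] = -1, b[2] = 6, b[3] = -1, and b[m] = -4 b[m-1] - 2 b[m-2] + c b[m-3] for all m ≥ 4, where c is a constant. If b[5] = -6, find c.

-4

b[4] = -8 - c
b[5] = 34 + 10c
So 34 + 10c = -6, giving c = -4.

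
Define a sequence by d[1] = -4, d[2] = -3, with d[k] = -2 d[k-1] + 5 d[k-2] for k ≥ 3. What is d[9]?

-11516

d[3] = -2·(-3) + 5·(-4) = -14
d[4] = -2·(-14) + 5·(-3) = 13
d[5] = -2·13 + 5·(-14) = -96
d[6] = -2·(-96) + 5·13 = 257
d[7] = -2·257 + 5·(-96) = -994
d[8] = -2·(-994) + 5·257 = 3273
d[9] = -2·3273 + 5·(-994) = -11516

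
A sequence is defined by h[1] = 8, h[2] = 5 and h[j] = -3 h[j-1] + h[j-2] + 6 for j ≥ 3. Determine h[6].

h[3] = -3·5 + 8 + 6 = -1
h[4] = -3·(-1) + 5 + 6 = 14
h[5] = -3·14 + (-1) + 6 = -37
h[6] = -3·(-37) + 14 + 6 = 131

131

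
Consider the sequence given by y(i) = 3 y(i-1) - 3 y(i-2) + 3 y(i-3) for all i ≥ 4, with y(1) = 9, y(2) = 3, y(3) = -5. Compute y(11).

y(4) = 3*(-5) - 3*3 + 3*9 = 3
y(5) = 3*3 - 3*(-5) + 3*3 = 33
y(6) = 3*33 - 3*3 + 3*(-5) = 75
y(7) = 3*75 - 3*33 + 3*3 = 135
y(8) = 3*135 - 3*75 + 3*33 = 279
y(9) = 3*279 - 3*135 + 3*75 = 657
y(10) = 3*657 - 3*279 + 3*135 = 1539
y(11) = 3*1539 - 3*657 + 3*279 = 3483

3483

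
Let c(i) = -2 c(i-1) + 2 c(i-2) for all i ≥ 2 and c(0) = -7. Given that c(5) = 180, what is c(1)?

Let c(1) = y.
c(2) = -14 - 2y
c(3) = 28 + 6y
c(4) = -84 - 16y
c(5) = 224 + 44y
So 224 + 44y = 180, giving y = -1.

-1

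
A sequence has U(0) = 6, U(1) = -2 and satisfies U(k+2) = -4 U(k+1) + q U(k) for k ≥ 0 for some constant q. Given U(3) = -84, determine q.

2

U(2) = 8 + 6q
U(3) = -32 - 26q
So -32 - 26q = -84, giving q = 2.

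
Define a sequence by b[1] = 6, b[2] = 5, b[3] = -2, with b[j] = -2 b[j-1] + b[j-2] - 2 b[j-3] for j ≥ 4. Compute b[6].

13

b[4] = -2*(-2) + 5 - 2*6 = -3
b[5] = -2*(-3) + (-2) - 2*5 = -6
b[6] = -2*(-6) + (-3) - 2*(-2) = 13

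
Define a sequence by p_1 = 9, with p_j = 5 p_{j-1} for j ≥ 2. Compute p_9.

p_2 = 5(9) = 45
p_3 = 5(45) = 225
p_4 = 5(225) = 1125
p_5 = 5(1125) = 5625
p_6 = 5(5625) = 28125
p_7 = 5(28125) = 140625
p_8 = 5(140625) = 703125
p_9 = 5(703125) = 3515625

3515625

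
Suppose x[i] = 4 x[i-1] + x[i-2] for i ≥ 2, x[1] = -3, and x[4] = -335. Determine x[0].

Let x[0] = y.
x[2] = -12 + y
x[3] = -51 + 4y
x[4] = -216 + 17y
So -216 + 17y = -335, giving y = -7.

-7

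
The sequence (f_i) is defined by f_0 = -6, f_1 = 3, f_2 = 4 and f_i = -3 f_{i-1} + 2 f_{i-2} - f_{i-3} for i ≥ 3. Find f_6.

f_3 = -3·4 + 2·3 - (-6) = 0
f_4 = -3·0 + 2·4 - 3 = 5
f_5 = -3·5 + 2·0 - 4 = -19
f_6 = -3·(-19) + 2·5 - 0 = 67

67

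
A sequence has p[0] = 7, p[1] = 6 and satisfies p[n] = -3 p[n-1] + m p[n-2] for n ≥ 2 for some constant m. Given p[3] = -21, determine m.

p[2] = -18 + 7m
p[3] = 54 - 15m
So 54 - 15m = -21, giving m = 5.

5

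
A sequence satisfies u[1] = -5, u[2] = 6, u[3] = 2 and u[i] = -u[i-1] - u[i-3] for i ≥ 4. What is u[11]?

-55

u[4] = -2 - (-5) = 3
u[5] = -3 - 6 = -9
u[6] = -(-9) - 2 = 7
u[7] = -7 - 3 = -10
u[8] = -(-10) - (-9) = 19
u[9] = -19 - 7 = -26
u[10] = -(-26) - (-10) = 36
u[11] = -36 - 19 = -55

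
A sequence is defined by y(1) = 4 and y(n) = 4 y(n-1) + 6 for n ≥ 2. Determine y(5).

1534

y(2) = 4*4 + 6 = 22
y(3) = 4*22 + 6 = 94
y(4) = 4*94 + 6 = 382
y(5) = 4*382 + 6 = 1534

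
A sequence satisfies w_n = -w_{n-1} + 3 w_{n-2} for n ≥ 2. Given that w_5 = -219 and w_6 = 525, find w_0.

5

Rearranging, w_{n-2} = (w_n + w_{n-1}) / 3.
w_4 = (525 + (-219)) / 3 = 306/3 = 102
w_3 = (-219 + 102) / 3 = -117/3 = -39
w_2 = (102 + (-39)) / 3 = 63/3 = 21
w_1 = (-39 + 21) / 3 = -18/3 = -6
w_0 = (21 + (-6)) / 3 = 15/3 = 5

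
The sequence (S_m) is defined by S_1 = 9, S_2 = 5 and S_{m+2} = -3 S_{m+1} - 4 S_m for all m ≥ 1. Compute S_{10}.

-2923

S_3 = -3(5) - 4(9) = -51
S_4 = -3(-51) - 4(5) = 133
S_5 = -3(133) - 4(-51) = -195
S_6 = -3(-195) - 4(133) = 53
S_7 = -3(53) - 4(-195) = 621
S_8 = -3(621) - 4(53) = -2075
S_9 = -3(-2075) - 4(621) = 3741
S_{10} = -3(3741) - 4(-2075) = -2923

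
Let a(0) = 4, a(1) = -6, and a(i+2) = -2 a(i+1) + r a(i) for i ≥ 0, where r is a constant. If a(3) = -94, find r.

5

a(2) = 12 + 4r
a(3) = -24 - 14r
So -24 - 14r = -94, giving r = 5.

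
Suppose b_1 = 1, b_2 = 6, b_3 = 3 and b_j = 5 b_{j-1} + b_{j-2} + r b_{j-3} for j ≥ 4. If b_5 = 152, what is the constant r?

b_4 = 21 + r
b_5 = 108 + 11r
So 108 + 11r = 152, giving r = 4.

4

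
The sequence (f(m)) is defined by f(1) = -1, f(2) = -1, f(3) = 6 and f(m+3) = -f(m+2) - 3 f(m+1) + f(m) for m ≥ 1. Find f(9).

131

f(4) = -6 - 3·(-1) + (-1) = -4
f(5) = -(-4) - 3·6 + (-1) = -15
f(6) = -(-15) - 3·(-4) + 6 = 33
f(7) = -33 - 3·(-15) + (-4) = 8
f(8) = -8 - 3·33 + (-15) = -122
f(9) = -(-122) - 3·8 + 33 = 131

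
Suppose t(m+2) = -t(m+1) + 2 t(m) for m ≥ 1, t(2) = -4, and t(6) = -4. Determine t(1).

-4

Let t(1) = x.
t(3) = 4 + 2x
t(4) = -12 - 2x
t(5) = 20 + 6x
t(6) = -44 - 10x
So -44 - 10x = -4, giving x = -4.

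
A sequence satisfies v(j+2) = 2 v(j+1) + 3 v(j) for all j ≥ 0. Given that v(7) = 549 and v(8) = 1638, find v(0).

-2

Rearranging, v(j-2) = (v(j) - 2 v(j-1)) / 3.
v(6) = (1638 - 2*549) / 3 = 540/3 = 180
v(5) = (549 - 2*180) / 3 = 189/3 = 63
v(4) = (180 - 2*63) / 3 = 54/3 = 18
v(3) = (63 - 2*18) / 3 = 27/3 = 9
v(2) = (18 - 2*9) / 3 = 0/3 = 0
v(1) = (9 - 2*0) / 3 = 9/3 = 3
v(0) = (0 - 2*3) / 3 = -6/3 = -2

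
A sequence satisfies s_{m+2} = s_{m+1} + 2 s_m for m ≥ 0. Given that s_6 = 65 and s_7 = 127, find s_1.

1

Rearranging, s_{m-2} = (s_m - s_{m-1}) / 2.
s_5 = (127 - 65) / 2 = 62/2 = 31
s_4 = (65 - 31) / 2 = 34/2 = 17
s_3 = (31 - 17) / 2 = 14/2 = 7
s_2 = (17 - 7) / 2 = 10/2 = 5
s_1 = (7 - 5) / 2 = 2/2 = 1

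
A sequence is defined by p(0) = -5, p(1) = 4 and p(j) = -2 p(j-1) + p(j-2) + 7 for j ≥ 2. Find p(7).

683

p(2) = -2·4 + (-5) + 7 = -6
p(3) = -2·(-6) + 4 + 7 = 23
p(4) = -2·23 + (-6) + 7 = -45
p(5) = -2·(-45) + 23 + 7 = 120
p(6) = -2·120 + (-45) + 7 = -278
p(7) = -2·(-278) + 120 + 7 = 683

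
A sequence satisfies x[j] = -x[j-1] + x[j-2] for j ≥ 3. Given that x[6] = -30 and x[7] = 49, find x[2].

-3

Rearranging, x[j-2] = x[j] + x[j-1].
x[5] = 49 + (-30) = 19
x[4] = -30 + 19 = -11
x[3] = 19 + (-11) = 8
x[2] = -11 + 8 = -3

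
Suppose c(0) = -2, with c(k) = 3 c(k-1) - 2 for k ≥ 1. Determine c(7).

-6560

c(1) = 3·(-2) - 2 = -8
c(2) = 3·(-8) - 2 = -26
c(3) = 3·(-26) - 2 = -80
c(4) = 3·(-80) - 2 = -242
c(5) = 3·(-242) - 2 = -728
c(6) = 3·(-728) - 2 = -2186
c(7) = 3·(-2186) - 2 = -6560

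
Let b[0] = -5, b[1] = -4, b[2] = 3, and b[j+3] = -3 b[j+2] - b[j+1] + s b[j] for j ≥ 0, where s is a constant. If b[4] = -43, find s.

-5

b[3] = -5 - 5s
b[4] = 12 + 11s
So 12 + 11s = -43, giving s = -5.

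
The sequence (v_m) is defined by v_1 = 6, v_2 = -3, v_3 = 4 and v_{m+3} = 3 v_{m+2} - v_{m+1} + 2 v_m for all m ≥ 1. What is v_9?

v_4 = 3(4) - (-3) + 2(6) = 27
v_5 = 3(27) - 4 + 2(-3) = 71
v_6 = 3(71) - 27 + 2(4) = 194
v_7 = 3(194) - 71 + 2(27) = 565
v_8 = 3(565) - 194 + 2(71) = 1643
v_9 = 3(1643) - 565 + 2(194) = 4752

4752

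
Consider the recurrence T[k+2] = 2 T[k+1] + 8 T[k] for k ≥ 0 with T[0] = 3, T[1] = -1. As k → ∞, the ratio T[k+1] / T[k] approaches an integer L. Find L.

4

The characteristic equation is r^2 - 2r - 8 = 0, which factors as (r - 4)(r + 2) = 0.
So the roots are 4 and -2. Since |4| > |-2| and the coefficient of 4^k is non-zero, the ratio tends to 4.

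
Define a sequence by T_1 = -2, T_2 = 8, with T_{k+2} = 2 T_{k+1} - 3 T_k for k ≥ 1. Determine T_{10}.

T_3 = 2·8 - 3·(-2) = 22
T_4 = 2·22 - 3·8 = 20
T_5 = 2·20 - 3·22 = -26
T_6 = 2·(-26) - 3·20 = -112
T_7 = 2·(-112) - 3·(-26) = -146
T_8 = 2·(-146) - 3·(-112) = 44
T_9 = 2·44 - 3·(-146) = 526
T_{10} = 2·526 - 3·44 = 920

920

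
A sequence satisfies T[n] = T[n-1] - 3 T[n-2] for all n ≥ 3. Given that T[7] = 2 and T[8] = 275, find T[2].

Rearranging, T[n-2] = (T[n] - T[n-1]) / -3.
T[6] = (275 - 2) / -3 = 273/-3 = -91
T[5] = (2 - (-91)) / -3 = 93/-3 = -31
T[4] = (-91 - (-31)) / -3 = -60/-3 = 20
T[3] = (-31 - 20) / -3 = -51/-3 = 17
T[2] = (20 - 17) / -3 = 3/-3 = -1

-1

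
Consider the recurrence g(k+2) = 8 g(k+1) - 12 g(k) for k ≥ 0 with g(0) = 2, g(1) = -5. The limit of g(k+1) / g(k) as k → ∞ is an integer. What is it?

The characteristic equation is r^2 - 8r + 12 = 0, which factors as (r - 6)(r - 2) = 0.
So the roots are 6 and 2. Since |6| > |2| and the coefficient of 6^k is non-zero, the ratio tends to 6.

6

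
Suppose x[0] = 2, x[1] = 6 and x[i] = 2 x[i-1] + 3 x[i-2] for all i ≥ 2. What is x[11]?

x[2] = 2(6) + 3(2) = 18
x[3] = 2(18) + 3(6) = 54
x[4] = 2(54) + 3(18) = 162
x[5] = 2(162) + 3(54) = 486
x[6] = 2(486) + 3(162) = 1458
x[7] = 2(1458) + 3(486) = 4374
x[8] = 2(4374) + 3(1458) = 13122
x[9] = 2(13122) + 3(4374) = 39366
x[10] = 2(39366) + 3(13122) = 118098
x[11] = 2(118098) + 3(39366) = 354294

354294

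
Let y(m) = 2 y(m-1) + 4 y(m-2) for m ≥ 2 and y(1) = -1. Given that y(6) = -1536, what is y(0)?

-4

Let y(0) = z.
y(2) = -2 + 4z
y(3) = -8 + 8z
y(4) = -24 + 32z
y(5) = -80 + 96z
y(6) = -256 + 320z
So -256 + 320z = -1536, giving z = -4.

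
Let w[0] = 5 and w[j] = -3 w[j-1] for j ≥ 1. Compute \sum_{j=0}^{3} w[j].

-100

w[1] = -3(5) = -15
w[2] = -3(-15) = 45
w[3] = -3(45) = -135
Sum = 5 + (-15) + 45 + (-135) = -100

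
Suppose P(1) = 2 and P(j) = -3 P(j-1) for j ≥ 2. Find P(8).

P(2) = -3·2 = -6
P(3) = -3·(-6) = 18
P(4) = -3·18 = -54
P(5) = -3·(-54) = 162
P(6) = -3·162 = -486
P(7) = -3·(-486) = 1458
P(8) = -3·1458 = -4374

-4374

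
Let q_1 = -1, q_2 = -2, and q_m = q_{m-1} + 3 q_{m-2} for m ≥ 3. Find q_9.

q_3 = (-2) + 3·(-1) = -5
q_4 = (-5) + 3·(-2) = -11
q_5 = (-11) + 3·(-5) = -26
q_6 = (-26) + 3·(-11) = -59
q_7 = (-59) + 3·(-26) = -137
q_8 = (-137) + 3·(-59) = -314
q_9 = (-314) + 3·(-137) = -725

-725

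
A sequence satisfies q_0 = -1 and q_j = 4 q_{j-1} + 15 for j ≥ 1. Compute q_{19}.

The fixed point is 15/(1 - 4) = -5, so q_j + 5 = 4(q_{j-1} + 5).
Hence q_j = 4·4^j - 5.
q_{19} = 4·4^{19} - 5 = 4·274877906944 - 5 = 1099511627771.

1099511627771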